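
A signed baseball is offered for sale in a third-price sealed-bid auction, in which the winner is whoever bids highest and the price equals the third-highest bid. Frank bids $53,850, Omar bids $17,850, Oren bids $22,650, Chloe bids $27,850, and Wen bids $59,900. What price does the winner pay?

Ordered from highest: Wen $59,900; Frank $53,850; Chloe $27,850; Oren $22,650; Omar $17,850.
Wen is the highest bidder, so Wen wins.
Under the third-price rule, the price is the third-highest bid: $27,850.

The winner pays $27,850.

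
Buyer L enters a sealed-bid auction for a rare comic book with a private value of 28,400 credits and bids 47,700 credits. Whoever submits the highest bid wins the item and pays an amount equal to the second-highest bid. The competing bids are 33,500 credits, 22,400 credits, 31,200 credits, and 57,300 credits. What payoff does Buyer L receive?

Buyer L's payoff: 0 credits.

Highest competing bid: 57,300 credits.
Buyer L's bid 47,700 credits is not the highest, so Buyer L loses, pays nothing, and earns zero payoff.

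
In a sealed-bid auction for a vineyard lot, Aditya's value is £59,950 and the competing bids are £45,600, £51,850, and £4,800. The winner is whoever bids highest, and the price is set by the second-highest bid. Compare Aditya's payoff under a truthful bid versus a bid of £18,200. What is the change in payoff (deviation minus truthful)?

The highest competing bid is £51,850.
Bidding truthfully at £59,950: Aditya has the top bid, wins, and pays the second-highest bid £51,850. Payoff = £59,950 − £51,850 = £8,100.
Bidding £18,200: the top bid is £51,850 (a rival), so Aditya loses. Payoff = £0.
Change = £0 − £8,100 = -£8,100.

-£8,100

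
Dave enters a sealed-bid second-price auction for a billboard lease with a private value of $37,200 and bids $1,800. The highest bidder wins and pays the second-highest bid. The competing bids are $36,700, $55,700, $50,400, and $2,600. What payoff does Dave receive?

Highest competing bid: $55,700.
Dave's bid $1,800 is not the highest, so Dave loses, pays nothing, and earns zero payoff.

Dave's payoff: $0.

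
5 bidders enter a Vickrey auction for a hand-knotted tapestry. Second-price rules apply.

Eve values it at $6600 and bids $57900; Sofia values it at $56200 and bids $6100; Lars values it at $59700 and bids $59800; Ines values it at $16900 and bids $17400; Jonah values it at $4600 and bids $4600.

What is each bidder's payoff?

Payoffs: Eve $0, Sofia $0, Lars $1800, Ines $0, Jonah $0.

Sorted high to low: Lars $59800 > Eve $57900 > Ines $17400 > Sofia $6100 > Jonah $4600.
Lars has the top bid and wins; the price is the second-highest bid, $57900.
Lars's payoff = $59700 − $57900 = $1800. All other bidders lose, so their payoff is 0.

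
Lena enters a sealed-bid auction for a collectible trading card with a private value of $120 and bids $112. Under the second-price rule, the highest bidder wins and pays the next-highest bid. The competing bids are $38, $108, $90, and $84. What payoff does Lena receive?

Highest competing bid: $108.
Lena's bid $112 is the highest overall, so Lena wins and pays the second-highest bid, $108.
Payoff = value − price = $120 − $108 = $12.

$12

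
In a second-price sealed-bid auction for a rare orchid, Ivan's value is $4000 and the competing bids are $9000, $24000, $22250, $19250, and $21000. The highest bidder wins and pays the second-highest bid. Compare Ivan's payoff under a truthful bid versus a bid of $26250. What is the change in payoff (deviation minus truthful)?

The highest competing bid is $24000.
Bidding truthfully at $4000: the top bid is $24000 (a rival), so Ivan loses. Payoff = $0.
Bidding $26250: Ivan has the top bid, wins, and pays the second-highest bid $24000. Payoff = $4000 − $24000 = -$20000.
Change = -$20000 − $0 = -$20000.

Payoff change: -$20000.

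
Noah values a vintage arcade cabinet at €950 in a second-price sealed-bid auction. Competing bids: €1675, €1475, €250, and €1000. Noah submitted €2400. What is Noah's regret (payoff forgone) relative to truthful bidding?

Payoff forgone: €725.

The highest competing bid is €1675.
Bidding truthfully at €950: the top bid is €1675 (a rival), so Noah loses. Payoff = €0.
Bidding €2400: Noah has the top bid, wins, and pays the second-highest bid €1675. Payoff = €950 − €1675 = -€725.
Regret = truthful payoff − actual payoff = €0 − -€725 = €725.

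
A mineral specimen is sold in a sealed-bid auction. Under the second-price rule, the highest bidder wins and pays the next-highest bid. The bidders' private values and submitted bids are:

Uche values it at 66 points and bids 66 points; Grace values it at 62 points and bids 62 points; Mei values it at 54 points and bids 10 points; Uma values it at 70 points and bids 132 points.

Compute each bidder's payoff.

Ranking the bids: Uma 132 points; Uche 66 points; Grace 62 points; Mei 10 points.
Uma has the top bid and wins; the price is the second-highest bid, 66 points.
Uma's payoff = 70 points − 66 points = 4 points. All other bidders lose, so their payoff is 0.

Payoffs: Uche 0 points, Grace 0 points, Mei 0 points, Uma 4 points.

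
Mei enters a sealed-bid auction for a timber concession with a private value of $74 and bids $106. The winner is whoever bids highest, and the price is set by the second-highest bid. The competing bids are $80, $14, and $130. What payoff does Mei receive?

Highest competing bid: $130.
Mei's bid $106 is not the highest, so Mei loses, pays nothing, and earns zero payoff.

Payoff = $0.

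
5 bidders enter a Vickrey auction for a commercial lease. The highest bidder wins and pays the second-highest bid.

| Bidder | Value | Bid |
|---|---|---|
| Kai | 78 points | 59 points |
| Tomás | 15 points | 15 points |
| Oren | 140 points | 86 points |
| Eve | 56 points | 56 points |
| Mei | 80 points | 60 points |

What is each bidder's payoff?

Kai 0 points, Tomás 0 points, Oren 80 points, Eve 0 points, Mei 0 points.

Bids in descending order: Oren 86 points, then Mei 60 points, then Kai 59 points, then Eve 56 points, then Tomás 15 points.
Oren has the top bid and wins; the price is the second-highest bid, 60 points.
Oren's payoff = 140 points − 60 points = 80 points. All other bidders lose, so their payoff is 0.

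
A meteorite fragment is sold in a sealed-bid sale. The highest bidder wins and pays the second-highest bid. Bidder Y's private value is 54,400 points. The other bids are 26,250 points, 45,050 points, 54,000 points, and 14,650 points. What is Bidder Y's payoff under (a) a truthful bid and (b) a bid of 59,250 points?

The highest competing bid is 54,000 points.
Bidding truthfully at 54,400 points: Bidder Y has the top bid, wins, and pays the second-highest bid 54,000 points. Payoff = 54,400 points − 54,000 points = 400 points.
Bidding 59,250 points: Bidder Y has the top bid, wins, and pays the second-highest bid 54,000 points. Payoff = 54,400 points − 54,000 points = 400 points.

Truthful: 400 points; alternative: 400 points.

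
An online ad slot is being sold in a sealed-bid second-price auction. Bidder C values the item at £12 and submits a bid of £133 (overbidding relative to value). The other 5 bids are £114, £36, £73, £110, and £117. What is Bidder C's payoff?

-£105

Highest competing bid: £117.
Bidder C's bid £133 is the highest overall, so Bidder C wins and pays the second-highest bid, £117.
Payoff = value − price = £12 − £117 = -£105.
Overbidding won the item at a price above value — truthful bidding would have avoided this loss.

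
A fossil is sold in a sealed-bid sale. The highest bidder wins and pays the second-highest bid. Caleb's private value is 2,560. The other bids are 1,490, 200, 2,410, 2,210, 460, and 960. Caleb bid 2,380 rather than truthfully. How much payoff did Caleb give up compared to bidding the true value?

150

The highest competing bid is 2,410.
Bidding truthfully at 2,560: Caleb has the top bid, wins, and pays the second-highest bid 2,410. Payoff = 2,560 − 2,410 = 150.
Bidding 2,380: the top bid is 2,410 (a rival), so Caleb loses. Payoff = 0.
Regret = truthful payoff − actual payoff = 150 − 0 = 150.
This is the dominant-strategy logic: truthful bidding weakly beats any alternative.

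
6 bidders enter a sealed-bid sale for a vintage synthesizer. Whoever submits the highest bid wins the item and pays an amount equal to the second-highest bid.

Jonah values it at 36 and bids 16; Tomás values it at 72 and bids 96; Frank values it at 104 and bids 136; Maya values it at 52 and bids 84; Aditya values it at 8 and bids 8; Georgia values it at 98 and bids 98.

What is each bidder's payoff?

Ordered from highest: Frank 136, then Georgia 98, then Tomás 96, then Maya 84, then Jonah 16, then Aditya 8.
Frank has the top bid and wins; the price is the second-highest bid, 98.
Frank's payoff = 104 − 98 = 6. All other bidders lose, so their payoff is 0.

Jonah 0, Tomás 0, Frank 6, Maya 0, Aditya 0, Georgia 0.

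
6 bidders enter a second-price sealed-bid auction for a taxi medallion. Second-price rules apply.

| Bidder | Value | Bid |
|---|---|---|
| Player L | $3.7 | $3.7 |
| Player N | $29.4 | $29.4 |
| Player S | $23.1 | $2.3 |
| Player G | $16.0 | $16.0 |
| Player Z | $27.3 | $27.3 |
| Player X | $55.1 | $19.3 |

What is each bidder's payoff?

Ranking the bids: Player N $29.4 > Player Z $27.3 > Player X $19.3 > Player G $16.0 > Player L $3.7 > Player S $2.3.
Player N has the top bid and wins; the price is the second-highest bid, $27.3.
Player N's payoff = $29.4 − $27.3 = $2.1. All other bidders lose, so their payoff is 0.

Payoffs: Player L $0.0, Player N $2.1, Player S $0.0, Player G $0.0, Player Z $0.0, Player X $0.0.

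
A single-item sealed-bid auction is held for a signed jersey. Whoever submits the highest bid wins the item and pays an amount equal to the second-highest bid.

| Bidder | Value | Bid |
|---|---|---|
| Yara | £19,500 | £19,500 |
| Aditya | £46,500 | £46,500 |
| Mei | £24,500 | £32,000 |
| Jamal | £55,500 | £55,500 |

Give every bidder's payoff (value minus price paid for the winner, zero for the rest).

Ranking the bids: Jamal £55,500 > Aditya £46,500 > Mei £32,000 > Yara £19,500.
Jamal has the top bid and wins; the price is the second-highest bid, £46,500.
Jamal's payoff = £55,500 − £46,500 = £9,000. All other bidders lose, so their payoff is 0.

Payoffs: Yara £0, Aditya £0, Mei £0, Jamal £9,000.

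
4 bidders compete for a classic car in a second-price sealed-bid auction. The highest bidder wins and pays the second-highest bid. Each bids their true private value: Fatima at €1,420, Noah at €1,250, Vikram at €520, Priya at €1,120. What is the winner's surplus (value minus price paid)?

Winner's surplus: €170.

Ordered from highest: Fatima €1,420, then Noah €1,250, then Priya €1,120, then Vikram €520.
Fatima wins with the top bid and pays the second-highest, €1,250.
Surplus = €1,420 − €1,250 = €170.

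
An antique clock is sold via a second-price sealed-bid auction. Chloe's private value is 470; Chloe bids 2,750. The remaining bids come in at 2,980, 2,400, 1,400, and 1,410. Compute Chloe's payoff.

Highest competing bid: 2,980.
Chloe's bid 2,750 is not the highest, so Chloe loses, pays nothing, and earns zero payoff.

0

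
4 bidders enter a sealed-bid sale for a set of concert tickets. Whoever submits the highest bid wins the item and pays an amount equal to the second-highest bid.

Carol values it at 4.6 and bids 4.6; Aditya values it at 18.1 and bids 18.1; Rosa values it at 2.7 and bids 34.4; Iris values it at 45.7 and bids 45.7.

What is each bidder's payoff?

Ranking the bids: Iris 45.7, then Rosa 34.4, then Aditya 18.1, then Carol 4.6.
Iris has the top bid and wins; the price is the second-highest bid, 34.4.
Iris's payoff = 45.7 − 34.4 = 11.3. All other bidders lose, so their payoff is 0.

Payoffs: Carol 0.0, Aditya 0.0, Rosa 0.0, Iris 11.3.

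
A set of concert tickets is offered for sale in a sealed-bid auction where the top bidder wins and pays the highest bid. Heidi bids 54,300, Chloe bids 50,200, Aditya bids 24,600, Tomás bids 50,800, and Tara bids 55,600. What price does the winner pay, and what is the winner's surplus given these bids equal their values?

The winner pays 55,600 for a surplus of 0.

Bids in descending order: Tara 55,600, then Heidi 54,300, then Tomás 50,800, then Chloe 50,200, then Aditya 24,600.
Tara is the highest bidder, so Tara wins.
Under the first-price rule, the price is the highest bid: 55,600.
Surplus = 55,600 − 55,600 = 0.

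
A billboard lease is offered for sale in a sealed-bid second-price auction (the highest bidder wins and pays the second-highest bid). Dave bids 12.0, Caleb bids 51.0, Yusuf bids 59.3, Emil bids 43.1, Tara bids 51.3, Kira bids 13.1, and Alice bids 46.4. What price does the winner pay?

The winner pays 51.3.

Ordered from highest: Yusuf 59.3; Tara 51.3; Caleb 51.0; Alice 46.4; Emil 43.1; Kira 13.1; Dave 12.0.
Yusuf is the highest bidder, so Yusuf wins.
Under the second-price rule, the price is the second-highest bid: 51.3.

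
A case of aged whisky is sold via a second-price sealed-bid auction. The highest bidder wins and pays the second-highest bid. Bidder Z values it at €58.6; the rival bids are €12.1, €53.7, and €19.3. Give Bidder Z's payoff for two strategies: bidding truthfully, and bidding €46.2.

(a) €4.9  (b) €0.0

The highest competing bid is €53.7.
Bidding truthfully at €58.6: Bidder Z has the top bid, wins, and pays the second-highest bid €53.7. Payoff = €58.6 − €53.7 = €4.9.
Bidding €46.2: the top bid is €53.7 (a rival), so Bidder Z loses. Payoff = €0.0.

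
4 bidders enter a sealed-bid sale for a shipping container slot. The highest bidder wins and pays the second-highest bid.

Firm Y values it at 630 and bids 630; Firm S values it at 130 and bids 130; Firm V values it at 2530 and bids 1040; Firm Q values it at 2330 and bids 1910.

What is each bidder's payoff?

Firm Y 0, Firm S 0, Firm V 0, Firm Q 1290.

Sorted high to low: Firm Q 1910; Firm V 1040; Firm Y 630; Firm S 130.
Firm Q has the top bid and wins; the price is the second-highest bid, 1040.
Firm Q's payoff = 2330 − 1040 = 1290. All other bidders lose, so their payoff is 0.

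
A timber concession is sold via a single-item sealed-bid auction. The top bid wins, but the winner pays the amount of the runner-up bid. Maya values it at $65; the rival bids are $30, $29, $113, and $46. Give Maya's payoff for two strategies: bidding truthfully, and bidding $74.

Truthful: $0; alternative: $0.

The highest competing bid is $113.
Bidding truthfully at $65: the top bid is $113 (a rival), so Maya loses. Payoff = $0.
Bidding $74: the top bid is $113 (a rival), so Maya loses. Payoff = $0.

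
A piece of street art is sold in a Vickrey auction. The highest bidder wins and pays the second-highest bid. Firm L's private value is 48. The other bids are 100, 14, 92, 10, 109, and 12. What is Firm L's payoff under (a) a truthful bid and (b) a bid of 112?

(a) 0  (b) -61

The highest competing bid is 109.
Bidding truthfully at 48: the top bid is 109 (a rival), so Firm L loses. Payoff = 0.
Bidding 112: Firm L has the top bid, wins, and pays the second-highest bid 109. Payoff = 48 − 109 = -61.
This is the dominant-strategy logic: truthful bidding weakly beats any alternative.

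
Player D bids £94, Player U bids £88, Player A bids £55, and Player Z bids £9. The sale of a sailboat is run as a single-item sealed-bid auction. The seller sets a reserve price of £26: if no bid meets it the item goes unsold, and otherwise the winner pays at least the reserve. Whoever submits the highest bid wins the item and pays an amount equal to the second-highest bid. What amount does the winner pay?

Ranking the bids: Player D £94 > Player U £88 > Player A £55 > Player Z £9.
Player D has the highest bid, so Player D wins.
The second-highest bid is £88, which exceeds the reserve, so that sets the price.

The winner pays £88.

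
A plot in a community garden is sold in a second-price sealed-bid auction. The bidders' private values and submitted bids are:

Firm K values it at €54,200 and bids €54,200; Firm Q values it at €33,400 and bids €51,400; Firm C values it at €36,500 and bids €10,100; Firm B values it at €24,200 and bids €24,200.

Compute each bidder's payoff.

Bids in descending order: Firm K €54,200; Firm Q €51,400; Firm B €24,200; Firm C €10,100.
Firm K has the top bid and wins; the price is the second-highest bid, €51,400.
Firm K's payoff = €54,200 − €51,400 = €2,800. All other bidders lose, so their payoff is 0.

Firm K €2,800, Firm Q €0, Firm C €0, Firm B €0.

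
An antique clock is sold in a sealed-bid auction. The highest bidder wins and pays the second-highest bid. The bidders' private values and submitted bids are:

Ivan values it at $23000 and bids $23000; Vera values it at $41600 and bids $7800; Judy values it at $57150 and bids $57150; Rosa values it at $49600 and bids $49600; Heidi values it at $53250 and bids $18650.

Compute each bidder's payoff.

Ivan $0, Vera $0, Judy $7550, Rosa $0, Heidi $0.

Ordered from highest: Judy $57150 > Rosa $49600 > Ivan $23000 > Heidi $18650 > Vera $7800.
Judy has the top bid and wins; the price is the second-highest bid, $49600.
Judy's payoff = $57150 − $49600 = $7550. All other bidders lose, so their payoff is 0.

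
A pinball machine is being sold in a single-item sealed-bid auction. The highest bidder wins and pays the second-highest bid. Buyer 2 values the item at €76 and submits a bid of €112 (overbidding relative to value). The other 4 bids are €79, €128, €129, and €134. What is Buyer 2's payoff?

Highest competing bid: €134.
Buyer 2's bid €112 is not the highest, so Buyer 2 loses, pays nothing, and earns zero payoff.

€0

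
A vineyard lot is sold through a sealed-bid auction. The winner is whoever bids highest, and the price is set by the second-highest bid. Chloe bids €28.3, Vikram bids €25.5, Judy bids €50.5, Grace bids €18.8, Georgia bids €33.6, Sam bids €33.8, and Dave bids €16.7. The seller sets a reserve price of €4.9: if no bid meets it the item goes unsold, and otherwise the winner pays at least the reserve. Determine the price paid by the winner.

Ordered from highest: Judy €50.5; Sam €33.8; Georgia €33.6; Chloe €28.3; Vikram €25.5; Grace €18.8; Dave €16.7.
Judy has the highest bid, so Judy wins.
The second-highest bid is €33.8, which exceeds the reserve, so that sets the price.

€33.8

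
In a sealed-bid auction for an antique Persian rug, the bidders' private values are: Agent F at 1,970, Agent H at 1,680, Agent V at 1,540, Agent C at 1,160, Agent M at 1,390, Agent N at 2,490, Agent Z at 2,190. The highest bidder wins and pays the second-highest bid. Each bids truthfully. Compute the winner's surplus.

300

Sorted high to low: Agent N 2,490; Agent Z 2,190; Agent F 1,970; Agent H 1,680; Agent V 1,540; Agent M 1,390; Agent C 1,160.
Agent N wins with the top bid and pays the second-highest, 2,190.
Surplus = 2,490 − 2,190 = 300.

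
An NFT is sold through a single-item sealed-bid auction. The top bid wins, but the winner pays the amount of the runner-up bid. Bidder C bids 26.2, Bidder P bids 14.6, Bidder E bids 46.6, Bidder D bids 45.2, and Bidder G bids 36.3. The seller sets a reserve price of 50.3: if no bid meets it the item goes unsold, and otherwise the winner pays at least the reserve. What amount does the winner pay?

Ordered from highest: Bidder E 46.6 > Bidder D 45.2 > Bidder G 36.3 > Bidder C 26.2 > Bidder P 14.6.
The top bid 46.6 is below the reserve 50.3, so the item goes unsold and nothing is paid.

unsold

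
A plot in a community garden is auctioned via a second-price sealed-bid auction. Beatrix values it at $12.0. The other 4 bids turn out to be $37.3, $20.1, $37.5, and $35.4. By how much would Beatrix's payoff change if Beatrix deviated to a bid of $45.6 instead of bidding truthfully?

-$25.5

The highest competing bid is $37.5.
Bidding truthfully at $12.0: the top bid is $37.5 (a rival), so Beatrix loses. Payoff = $0.0.
Bidding $45.6: Beatrix has the top bid, wins, and pays the second-highest bid $37.5. Payoff = $12.0 − $37.5 = -$25.5.
Change = -$25.5 − $0.0 = -$25.5.
This is the dominant-strategy logic: truthful bidding weakly beats any alternative.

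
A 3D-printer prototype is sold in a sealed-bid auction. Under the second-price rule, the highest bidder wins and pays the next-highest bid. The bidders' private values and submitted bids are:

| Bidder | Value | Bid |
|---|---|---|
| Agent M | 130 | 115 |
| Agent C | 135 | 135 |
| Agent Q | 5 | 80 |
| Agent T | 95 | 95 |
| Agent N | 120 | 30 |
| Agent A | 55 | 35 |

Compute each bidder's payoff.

Agent M 0, Agent C 20, Agent Q 0, Agent T 0, Agent N 0, Agent A 0.

Sorted high to low: Agent C 135, then Agent M 115, then Agent T 95, then Agent Q 80, then Agent A 35, then Agent N 30.
Agent C has the top bid and wins; the price is the second-highest bid, 115.
Agent C's payoff = 135 − 115 = 20. All other bidders lose, so their payoff is 0.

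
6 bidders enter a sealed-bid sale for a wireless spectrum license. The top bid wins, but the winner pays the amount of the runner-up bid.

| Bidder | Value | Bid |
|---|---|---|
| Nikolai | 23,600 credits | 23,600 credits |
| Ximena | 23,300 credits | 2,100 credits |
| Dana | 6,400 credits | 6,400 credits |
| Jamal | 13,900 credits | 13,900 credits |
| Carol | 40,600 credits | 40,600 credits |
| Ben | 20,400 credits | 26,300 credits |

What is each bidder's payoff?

Ordered from highest: Carol 40,600 credits > Ben 26,300 credits > Nikolai 23,600 credits > Jamal 13,900 credits > Dana 6,400 credits > Ximena 2,100 credits.
Carol has the top bid and wins; the price is the second-highest bid, 26,300 credits.
Carol's payoff = 40,600 credits − 26,300 credits = 14,300 credits. All other bidders lose, so their payoff is 0.

Nikolai 0 credits, Ximena 0 credits, Dana 0 credits, Jamal 0 credits, Carol 14,300 credits, Ben 0 credits.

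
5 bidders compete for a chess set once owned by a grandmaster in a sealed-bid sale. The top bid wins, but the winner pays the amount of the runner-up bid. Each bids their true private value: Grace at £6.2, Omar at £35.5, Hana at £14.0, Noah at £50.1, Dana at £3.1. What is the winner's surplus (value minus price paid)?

Sorted high to low: Noah £50.1; Omar £35.5; Hana £14.0; Grace £6.2; Dana £3.1.
Noah wins with the top bid and pays the second-highest, £35.5.
Surplus = £50.1 − £35.5 = £14.6.

Winner's surplus: £14.6.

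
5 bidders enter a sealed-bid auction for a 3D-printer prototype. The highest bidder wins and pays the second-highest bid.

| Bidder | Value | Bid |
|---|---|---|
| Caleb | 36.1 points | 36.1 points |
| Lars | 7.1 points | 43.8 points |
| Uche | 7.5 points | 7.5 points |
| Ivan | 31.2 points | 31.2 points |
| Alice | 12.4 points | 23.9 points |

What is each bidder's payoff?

Ranking the bids: Lars 43.8 points, then Caleb 36.1 points, then Ivan 31.2 points, then Alice 23.9 points, then Uche 7.5 points.
Lars has the top bid and wins; the price is the second-highest bid, 36.1 points.
Lars's payoff = 7.1 points − 36.1 points = -29.0 points. All other bidders lose, so their payoff is 0.

Caleb 0.0 points, Lars -29.0 points, Uche 0.0 points, Ivan 0.0 points, Alice 0.0 points.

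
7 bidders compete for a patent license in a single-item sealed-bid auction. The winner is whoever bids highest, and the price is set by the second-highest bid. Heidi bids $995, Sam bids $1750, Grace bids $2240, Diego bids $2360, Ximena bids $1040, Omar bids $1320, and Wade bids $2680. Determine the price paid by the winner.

$2360

Ordered from highest: Wade $2680 > Diego $2360 > Grace $2240 > Sam $1750 > Omar $1320 > Ximena $1040 > Heidi $995.
Wade has the highest bid, so Wade wins.
The second-highest bid is $2360, so that is what Wade pays.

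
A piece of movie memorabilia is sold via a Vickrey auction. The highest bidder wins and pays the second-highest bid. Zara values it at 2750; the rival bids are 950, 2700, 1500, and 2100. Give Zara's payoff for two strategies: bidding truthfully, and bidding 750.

Truthful: 50; alternative: 0.

The highest competing bid is 2700.
Bidding truthfully at 2750: Zara has the top bid, wins, and pays the second-highest bid 2700. Payoff = 2750 − 2700 = 50.
Bidding 750: the top bid is 2700 (a rival), so Zara loses. Payoff = 0.
Deviating from a truthful bid can only lose payoff in a second-price auction — never gain.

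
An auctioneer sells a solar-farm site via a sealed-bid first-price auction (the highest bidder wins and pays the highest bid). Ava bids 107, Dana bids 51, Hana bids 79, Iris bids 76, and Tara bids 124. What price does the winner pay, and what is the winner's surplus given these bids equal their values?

The winner pays 124 for a surplus of 0.

Sorted high to low: Tara 124, then Ava 107, then Hana 79, then Iris 76, then Dana 51.
Tara is the highest bidder, so Tara wins.
Under the first-price rule, the price is the highest bid: 124.
Surplus = 124 − 124 = 0.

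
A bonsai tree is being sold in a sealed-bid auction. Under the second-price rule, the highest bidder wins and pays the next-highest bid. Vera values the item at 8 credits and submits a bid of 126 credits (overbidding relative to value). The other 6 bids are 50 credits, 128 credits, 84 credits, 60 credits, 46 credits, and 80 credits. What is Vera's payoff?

Highest competing bid: 128 credits.
Vera's bid 126 credits is not the highest, so Vera loses, pays nothing, and earns zero payoff.

0 credits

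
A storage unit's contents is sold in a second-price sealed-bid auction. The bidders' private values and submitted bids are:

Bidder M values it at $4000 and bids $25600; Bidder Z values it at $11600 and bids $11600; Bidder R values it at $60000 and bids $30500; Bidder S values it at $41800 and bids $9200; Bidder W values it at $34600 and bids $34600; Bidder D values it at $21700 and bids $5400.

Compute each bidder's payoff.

Bids in descending order: Bidder W $34600, then Bidder R $30500, then Bidder M $25600, then Bidder Z $11600, then Bidder S $9200, then Bidder D $5400.
Bidder W has the top bid and wins; the price is the second-highest bid, $30500.
Bidder W's payoff = $34600 − $30500 = $4100. All other bidders lose, so their payoff is 0.

Payoffs: Bidder M $0, Bidder Z $0, Bidder R $0, Bidder S $0, Bidder W $4100, Bidder D $0.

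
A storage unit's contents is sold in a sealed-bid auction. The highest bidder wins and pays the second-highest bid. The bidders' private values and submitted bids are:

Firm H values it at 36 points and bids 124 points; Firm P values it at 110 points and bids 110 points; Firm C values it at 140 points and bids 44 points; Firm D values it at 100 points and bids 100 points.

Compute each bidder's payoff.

Payoffs: Firm H -74 points, Firm P 0 points, Firm C 0 points, Firm D 0 points.

Ordered from highest: Firm H 124 points, then Firm P 110 points, then Firm D 100 points, then Firm C 44 points.
Firm H has the top bid and wins; the price is the second-highest bid, 110 points.
Firm H's payoff = 36 points − 110 points = -74 points. All other bidders lose, so their payoff is 0.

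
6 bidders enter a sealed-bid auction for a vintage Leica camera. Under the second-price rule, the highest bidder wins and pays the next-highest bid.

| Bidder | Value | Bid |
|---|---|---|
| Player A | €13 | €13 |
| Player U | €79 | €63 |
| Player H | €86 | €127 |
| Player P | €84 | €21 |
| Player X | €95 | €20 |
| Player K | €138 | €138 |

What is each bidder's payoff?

Bids in descending order: Player K €138; Player H €127; Player U €63; Player P €21; Player X €20; Player A €13.
Player K has the top bid and wins; the price is the second-highest bid, €127.
Player K's payoff = €138 − €127 = €11. All other bidders lose, so their payoff is 0.

Player A €0, Player U €0, Player H €0, Player P €0, Player X €0, Player K €11.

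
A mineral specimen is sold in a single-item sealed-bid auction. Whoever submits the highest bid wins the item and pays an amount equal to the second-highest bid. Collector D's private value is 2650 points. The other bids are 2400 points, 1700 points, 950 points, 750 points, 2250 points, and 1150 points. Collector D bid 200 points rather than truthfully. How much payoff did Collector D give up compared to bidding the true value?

The highest competing bid is 2400 points.
Bidding truthfully at 2650 points: Collector D has the top bid, wins, and pays the second-highest bid 2400 points. Payoff = 2650 points − 2400 points = 250 points.
Bidding 200 points: the top bid is 2400 points (a rival), so Collector D loses. Payoff = 0 points.
Regret = truthful payoff − actual payoff = 250 points − 0 points = 250 points.
Deviating from a truthful bid can only lose payoff in a second-price auction — never gain.

Regret: 250 points.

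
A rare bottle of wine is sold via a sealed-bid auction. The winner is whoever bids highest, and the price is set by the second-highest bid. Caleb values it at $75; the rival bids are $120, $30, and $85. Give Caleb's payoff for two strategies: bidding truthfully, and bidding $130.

The highest competing bid is $120.
Bidding truthfully at $75: the top bid is $120 (a rival), so Caleb loses. Payoff = $0.
Bidding $130: Caleb has the top bid, wins, and pays the second-highest bid $120. Payoff = $75 − $120 = -$45.

(a) $0  (b) -$45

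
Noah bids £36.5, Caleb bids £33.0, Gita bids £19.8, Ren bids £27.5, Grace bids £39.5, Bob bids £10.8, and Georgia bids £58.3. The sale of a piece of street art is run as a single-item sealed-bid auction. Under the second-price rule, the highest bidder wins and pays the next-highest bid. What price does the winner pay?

Bids in descending order: Georgia £58.3, then Grace £39.5, then Noah £36.5, then Caleb £33.0, then Ren £27.5, then Gita £19.8, then Bob £10.8.
Georgia has the highest bid, so Georgia wins.
The second-highest bid is £39.5, so that is what Georgia pays.

Price paid: £39.5.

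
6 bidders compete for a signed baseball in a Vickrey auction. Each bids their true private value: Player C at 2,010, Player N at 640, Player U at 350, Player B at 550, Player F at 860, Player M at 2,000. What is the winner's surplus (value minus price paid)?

Surplus = 10.

Bids in descending order: Player C 2,010 > Player M 2,000 > Player F 860 > Player N 640 > Player B 550 > Player U 350.
Player C wins with the top bid and pays the second-highest, 2,000.
Surplus = 2,010 − 2,000 = 10.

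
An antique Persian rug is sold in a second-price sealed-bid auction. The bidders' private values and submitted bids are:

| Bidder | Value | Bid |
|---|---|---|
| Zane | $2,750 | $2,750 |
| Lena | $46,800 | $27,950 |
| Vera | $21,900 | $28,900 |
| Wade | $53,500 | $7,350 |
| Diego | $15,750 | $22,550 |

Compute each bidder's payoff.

Zane $0, Lena $0, Vera -$6,050, Wade $0, Diego $0.

Sorted high to low: Vera $28,900 > Lena $27,950 > Diego $22,550 > Wade $7,350 > Zane $2,750.
Vera has the top bid and wins; the price is the second-highest bid, $27,950.
Vera's payoff = $21,900 − $27,950 = -$6,050. All other bidders lose, so their payoff is 0.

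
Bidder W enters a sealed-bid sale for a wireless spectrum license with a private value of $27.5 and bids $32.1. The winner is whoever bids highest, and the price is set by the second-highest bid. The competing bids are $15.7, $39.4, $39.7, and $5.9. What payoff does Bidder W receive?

Bidder W's payoff: $0.0.

Highest competing bid: $39.7.
Bidder W's bid $32.1 is not the highest, so Bidder W loses, pays nothing, and earns zero payoff.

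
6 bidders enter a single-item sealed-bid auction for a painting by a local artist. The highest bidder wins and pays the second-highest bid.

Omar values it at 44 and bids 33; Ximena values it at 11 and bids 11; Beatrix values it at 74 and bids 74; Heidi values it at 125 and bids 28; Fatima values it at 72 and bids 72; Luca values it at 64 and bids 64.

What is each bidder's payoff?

Bids in descending order: Beatrix 74; Fatima 72; Luca 64; Omar 33; Heidi 28; Ximena 11.
Beatrix has the top bid and wins; the price is the second-highest bid, 72.
Beatrix's payoff = 74 − 72 = 2. All other bidders lose, so their payoff is 0.

Omar 0, Ximena 0, Beatrix 2, Heidi 0, Fatima 0, Luca 0.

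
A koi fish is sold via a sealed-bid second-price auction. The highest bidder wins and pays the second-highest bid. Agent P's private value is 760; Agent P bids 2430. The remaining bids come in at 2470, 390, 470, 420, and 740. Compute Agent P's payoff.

0

Highest competing bid: 2470.
Agent P's bid 2430 is not the highest, so Agent P loses, pays nothing, and earns zero payoff.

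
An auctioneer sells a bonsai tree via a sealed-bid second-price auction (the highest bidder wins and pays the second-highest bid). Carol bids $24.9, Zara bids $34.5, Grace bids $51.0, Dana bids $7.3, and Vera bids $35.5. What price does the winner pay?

Ranking the bids: Grace $51.0; Vera $35.5; Zara $34.5; Carol $24.9; Dana $7.3.
Grace is the highest bidder, so Grace wins.
Under the second-price rule, the price is the second-highest bid: $35.5.

Price paid: $35.5.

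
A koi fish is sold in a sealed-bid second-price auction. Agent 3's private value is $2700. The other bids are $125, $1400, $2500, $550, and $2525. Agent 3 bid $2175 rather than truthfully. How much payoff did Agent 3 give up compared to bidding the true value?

Regret: $175.

The highest competing bid is $2525.
Bidding truthfully at $2700: Agent 3 has the top bid, wins, and pays the second-highest bid $2525. Payoff = $2700 − $2525 = $175.
Bidding $2175: the top bid is $2525 (a rival), so Agent 3 loses. Payoff = $0.
Regret = truthful payoff − actual payoff = $175 − $0 = $175.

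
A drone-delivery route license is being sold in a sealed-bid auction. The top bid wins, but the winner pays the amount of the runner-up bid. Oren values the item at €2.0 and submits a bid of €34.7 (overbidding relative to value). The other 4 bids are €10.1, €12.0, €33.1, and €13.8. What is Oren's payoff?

Highest competing bid: €33.1.
Oren's bid €34.7 is the highest overall, so Oren wins and pays the second-highest bid, €33.1.
Payoff = value − price = €2.0 − €33.1 = -€31.1.

-€31.1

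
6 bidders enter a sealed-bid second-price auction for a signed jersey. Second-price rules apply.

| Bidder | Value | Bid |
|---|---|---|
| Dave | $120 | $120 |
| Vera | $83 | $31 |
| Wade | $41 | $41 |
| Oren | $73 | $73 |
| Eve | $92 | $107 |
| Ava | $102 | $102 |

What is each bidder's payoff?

Dave $13, Vera $0, Wade $0, Oren $0, Eve $0, Ava $0.

Bids in descending order: Dave $120 > Eve $107 > Ava $102 > Oren $73 > Wade $41 > Vera $31.
Dave has the top bid and wins; the price is the second-highest bid, $107.
Dave's payoff = $120 − $107 = $13. All other bidders lose, so their payoff is 0.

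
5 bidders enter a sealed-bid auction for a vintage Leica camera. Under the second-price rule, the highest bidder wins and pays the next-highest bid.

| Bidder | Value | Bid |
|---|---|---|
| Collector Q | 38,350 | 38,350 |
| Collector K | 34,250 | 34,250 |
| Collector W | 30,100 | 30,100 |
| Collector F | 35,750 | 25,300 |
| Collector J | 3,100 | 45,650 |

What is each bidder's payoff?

Payoffs: Collector Q 0, Collector K 0, Collector W 0, Collector F 0, Collector J -35,250.

Ranking the bids: Collector J 45,650 > Collector Q 38,350 > Collector K 34,250 > Collector W 30,100 > Collector F 25,300.
Collector J has the top bid and wins; the price is the second-highest bid, 38,350.
Collector J's payoff = 3,100 − 38,350 = -35,250. All other bidders lose, so their payoff is 0.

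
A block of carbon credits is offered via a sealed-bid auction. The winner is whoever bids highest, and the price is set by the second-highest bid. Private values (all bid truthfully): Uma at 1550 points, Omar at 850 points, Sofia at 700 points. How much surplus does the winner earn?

700 points

Ranking the bids: Uma 1550 points; Omar 850 points; Sofia 700 points.
Uma wins with the top bid and pays the second-highest, 850 points.
Surplus = 1550 points − 850 points = 700 points.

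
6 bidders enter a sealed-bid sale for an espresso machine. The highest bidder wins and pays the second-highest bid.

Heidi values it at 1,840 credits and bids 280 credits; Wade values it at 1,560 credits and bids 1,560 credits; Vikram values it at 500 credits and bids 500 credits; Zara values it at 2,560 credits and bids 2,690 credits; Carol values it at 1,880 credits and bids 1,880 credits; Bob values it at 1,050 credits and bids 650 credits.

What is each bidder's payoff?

Ranking the bids: Zara 2,690 credits > Carol 1,880 credits > Wade 1,560 credits > Bob 650 credits > Vikram 500 credits > Heidi 280 credits.
Zara has the top bid and wins; the price is the second-highest bid, 1,880 credits.
Zara's payoff = 2,560 credits − 1,880 credits = 680 credits. All other bidders lose, so their payoff is 0.

Heidi 0 credits, Wade 0 credits, Vikram 0 credits, Zara 680 credits, Carol 0 credits, Bob 0 credits.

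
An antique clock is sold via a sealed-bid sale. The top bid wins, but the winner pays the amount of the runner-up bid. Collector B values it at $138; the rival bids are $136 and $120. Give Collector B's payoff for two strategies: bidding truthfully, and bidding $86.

Truthful: $2; alternative: $0.

The highest competing bid is $136.
Bidding truthfully at $138: Collector B has the top bid, wins, and pays the second-highest bid $136. Payoff = $138 − $136 = $2.
Bidding $86: the top bid is $136 (a rival), so Collector B loses. Payoff = $0.
Deviating from a truthful bid can only lose payoff in a second-price auction — never gain.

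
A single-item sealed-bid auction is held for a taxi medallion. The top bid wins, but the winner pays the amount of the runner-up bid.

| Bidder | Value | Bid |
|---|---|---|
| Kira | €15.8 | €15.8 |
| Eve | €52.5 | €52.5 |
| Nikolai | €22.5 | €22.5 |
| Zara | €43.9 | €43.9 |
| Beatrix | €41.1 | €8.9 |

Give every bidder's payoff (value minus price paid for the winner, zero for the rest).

Payoffs: Kira €0.0, Eve €8.6, Nikolai €0.0, Zara €0.0, Beatrix €0.0.

Sorted high to low: Eve €52.5, then Zara €43.9, then Nikolai €22.5, then Kira €15.8, then Beatrix €8.9.
Eve has the top bid and wins; the price is the second-highest bid, €43.9.
Eve's payoff = €52.5 − €43.9 = €8.6. All other bidders lose, so their payoff is 0.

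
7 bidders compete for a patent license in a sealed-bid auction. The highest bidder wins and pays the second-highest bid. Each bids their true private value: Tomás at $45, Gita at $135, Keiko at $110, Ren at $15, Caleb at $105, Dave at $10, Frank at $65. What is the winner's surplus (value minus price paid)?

Bids in descending order: Gita $135; Keiko $110; Caleb $105; Frank $65; Tomás $45; Ren $15; Dave $10.
Gita wins with the top bid and pays the second-highest, $110.
Surplus = $135 − $110 = $25.

Surplus = $25.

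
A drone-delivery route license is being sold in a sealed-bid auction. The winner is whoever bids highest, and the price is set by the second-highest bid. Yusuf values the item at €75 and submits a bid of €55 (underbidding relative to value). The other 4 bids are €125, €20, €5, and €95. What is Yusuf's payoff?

Yusuf's payoff: €0.

Highest competing bid: €125.
Yusuf's bid €55 is not the highest, so Yusuf loses, pays nothing, and earns zero payoff.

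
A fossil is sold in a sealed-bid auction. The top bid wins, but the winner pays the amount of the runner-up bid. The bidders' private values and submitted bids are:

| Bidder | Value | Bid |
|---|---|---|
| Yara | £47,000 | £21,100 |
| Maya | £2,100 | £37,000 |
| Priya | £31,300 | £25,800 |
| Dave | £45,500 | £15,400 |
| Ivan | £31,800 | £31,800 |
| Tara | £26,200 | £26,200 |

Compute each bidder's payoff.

Sorted high to low: Maya £37,000, then Ivan £31,800, then Tara £26,200, then Priya £25,800, then Yara £21,100, then Dave £15,400.
Maya has the top bid and wins; the price is the second-highest bid, £31,800.
Maya's payoff = £2,100 − £31,800 = -£29,700. All other bidders lose, so their payoff is 0.

Yara £0, Maya -£29,700, Priya £0, Dave £0, Ivan £0, Tara £0.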